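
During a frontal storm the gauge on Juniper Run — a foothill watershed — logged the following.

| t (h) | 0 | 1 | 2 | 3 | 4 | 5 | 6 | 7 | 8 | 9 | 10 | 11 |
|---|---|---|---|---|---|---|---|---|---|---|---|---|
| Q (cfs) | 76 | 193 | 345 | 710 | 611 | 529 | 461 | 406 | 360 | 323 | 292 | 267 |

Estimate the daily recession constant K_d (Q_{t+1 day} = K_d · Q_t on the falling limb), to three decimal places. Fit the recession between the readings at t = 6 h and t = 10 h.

K_d ≈ 0.065

Between t = 6 h and t = 10 h the flow falls from 461 to 292 cfs over 4×1 h = 4 h.
Per-interval ratio K = (292/461)^(1/4) = 0.8921; K_d = K^(24/1) = 0.065.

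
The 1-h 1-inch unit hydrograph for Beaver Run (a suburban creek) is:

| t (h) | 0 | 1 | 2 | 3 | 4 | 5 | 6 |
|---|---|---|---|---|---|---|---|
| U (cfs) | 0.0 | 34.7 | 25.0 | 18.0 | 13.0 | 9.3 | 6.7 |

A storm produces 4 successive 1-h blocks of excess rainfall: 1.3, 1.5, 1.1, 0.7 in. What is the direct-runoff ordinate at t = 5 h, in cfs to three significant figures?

By discrete convolution, Q_j = Σ (P_i / 1 in) · U_{j−i}.
At t = 5 h (j=5): Q = (1.3/1)·9.3 + (1.5/1)·13.0 + (1.1/1)·18.0 + (0.7/1)·25.0 = 68.9 cfs.

Q ≈ 68.9 cfs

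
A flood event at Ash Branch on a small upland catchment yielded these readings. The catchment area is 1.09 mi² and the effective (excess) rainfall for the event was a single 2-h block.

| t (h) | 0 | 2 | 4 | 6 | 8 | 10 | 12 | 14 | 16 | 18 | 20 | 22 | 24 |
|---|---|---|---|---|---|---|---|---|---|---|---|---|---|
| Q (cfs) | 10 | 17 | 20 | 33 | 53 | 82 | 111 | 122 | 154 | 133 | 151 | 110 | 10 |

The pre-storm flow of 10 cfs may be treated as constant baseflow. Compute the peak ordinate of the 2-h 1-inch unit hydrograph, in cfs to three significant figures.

Direct runoff: 0.0, 7.0, 10.0, 23.0, 43.0, 72.0, 101.0, 112.0, 144.0, 123.0, 141.0, 100.0, 0.0 cfs; ΣQ_DR = 876.0 cfs, peak = 144.0 cfs.
Runoff depth d = ΣQ_DR·Δt / A = 876.0 × 7200 / (1.09 mi²) = 2.491 in.
The 1-inch UH is the DRH scaled by (1 in)/d, so U_p = 144.0 × 1/2.491 = 57.8 cfs.

U_p ≈ 57.8 cfs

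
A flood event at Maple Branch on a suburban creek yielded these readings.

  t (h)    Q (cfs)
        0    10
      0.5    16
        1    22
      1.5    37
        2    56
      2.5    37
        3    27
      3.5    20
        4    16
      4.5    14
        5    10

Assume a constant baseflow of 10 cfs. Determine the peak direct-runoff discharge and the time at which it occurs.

Subtracting baseflow gives direct-runoff ordinates: 0.0, 6.0, 12.0, 27.0, 46.0, 27.0, 17.0, 10.0, 6.0, 4.0, 0.0 cfs.
The maximum is 46.0 cfs, occurring at the reading for t = 2 h.

Q_p = 46.0 cfs at t = 2 h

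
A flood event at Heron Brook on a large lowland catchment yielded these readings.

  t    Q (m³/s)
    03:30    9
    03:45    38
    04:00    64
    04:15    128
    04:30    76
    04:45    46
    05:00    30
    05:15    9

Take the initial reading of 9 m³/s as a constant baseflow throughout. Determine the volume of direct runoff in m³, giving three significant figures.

V ≈ 2.95 × 10^5 m³

Direct-runoff ordinates (Q − Q_b): 0.0, 29.0, 55.0, 119.0, 67.0, 37.0, 21.0, 0.0 m³/s.
ΣQ_DR = 328.0 m³/s.
With Δt = 0.25 h = 900 s, V = ΣQ_DR · Δt = 328.0 × 900 = 2.95 × 10^5 m³.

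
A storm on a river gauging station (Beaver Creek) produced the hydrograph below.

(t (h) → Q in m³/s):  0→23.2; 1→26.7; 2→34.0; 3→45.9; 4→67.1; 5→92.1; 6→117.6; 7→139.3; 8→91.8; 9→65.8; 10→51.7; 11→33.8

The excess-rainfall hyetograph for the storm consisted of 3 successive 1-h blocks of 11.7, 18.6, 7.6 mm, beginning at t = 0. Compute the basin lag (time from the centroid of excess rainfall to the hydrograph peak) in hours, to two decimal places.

t_L ≈ 5.61 h

Centroid of excess rainfall: t_c = Σ P_i·t̄_i / ΣP_i = 1.3918 h (block centres at 0.5, 1.5, 2.5 h).
Hydrograph peak occurs at t = 7 h, so basin lag t_L = 7 − 1.3918 = 5.61 h.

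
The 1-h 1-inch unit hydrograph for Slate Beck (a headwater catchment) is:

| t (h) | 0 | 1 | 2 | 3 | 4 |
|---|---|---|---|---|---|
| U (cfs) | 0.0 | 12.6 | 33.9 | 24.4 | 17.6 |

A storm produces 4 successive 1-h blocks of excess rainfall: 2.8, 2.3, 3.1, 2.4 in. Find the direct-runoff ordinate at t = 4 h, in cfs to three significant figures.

By discrete convolution, Q_j = Σ (P_i / 1 in) · U_{j−i}.
At t = 4 h (j=4): Q = (2.8/1)·17.6 + (2.3/1)·24.4 + (3.1/1)·33.9 + (2.4/1)·12.6 = 241 cfs.

Q ≈ 241 cfs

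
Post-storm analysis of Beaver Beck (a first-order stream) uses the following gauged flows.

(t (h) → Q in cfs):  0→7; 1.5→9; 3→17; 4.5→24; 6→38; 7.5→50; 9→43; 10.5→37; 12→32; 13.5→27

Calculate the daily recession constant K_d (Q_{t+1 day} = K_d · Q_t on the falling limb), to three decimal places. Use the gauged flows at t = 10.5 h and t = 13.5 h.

Between t = 10.5 h and t = 13.5 h the flow falls from 37 to 27 cfs over 2×1.5 h = 3 h.
Per-interval ratio K = (27/37)^(1/2) = 0.8542; K_d = K^(24/1.5) = 0.080.

K_d ≈ 0.080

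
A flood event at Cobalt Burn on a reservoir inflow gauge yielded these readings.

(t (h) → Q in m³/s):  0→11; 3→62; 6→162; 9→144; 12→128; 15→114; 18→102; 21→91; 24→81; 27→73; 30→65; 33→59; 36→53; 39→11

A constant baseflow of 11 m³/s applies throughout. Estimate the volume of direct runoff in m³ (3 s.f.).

V ≈ 1.08 × 10^7 m³

Direct-runoff ordinates (Q − Q_b): 0.0, 51.0, 151.0, 133.0, 117.0, 103.0, 91.0, 80.0, 70.0, 62.0, 54.0, 48.0, 42.0, 0.0 m³/s.
ΣQ_DR = 1002 m³/s.
With Δt = 3 h = 10800 s, V = ΣQ_DR · Δt = 1002 × 10800 = 1.08 × 10^7 m³.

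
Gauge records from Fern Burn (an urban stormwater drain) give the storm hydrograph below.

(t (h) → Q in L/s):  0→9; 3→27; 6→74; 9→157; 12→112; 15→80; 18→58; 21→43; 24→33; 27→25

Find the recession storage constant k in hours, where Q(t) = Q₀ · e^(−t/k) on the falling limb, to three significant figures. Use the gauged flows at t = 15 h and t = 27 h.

On the falling limb, Q drops from 80 to 25 L/s between t = 15 h and t = 27 h (Δt = 12 h).
k = −Δt / ln(Q₂/Q₁) = −12 / ln(25/80) = 10.3 h.

k ≈ 10.3 h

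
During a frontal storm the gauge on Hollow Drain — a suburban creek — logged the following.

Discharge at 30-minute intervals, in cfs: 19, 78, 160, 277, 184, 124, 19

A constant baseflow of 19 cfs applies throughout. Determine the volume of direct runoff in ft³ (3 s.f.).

Direct-runoff ordinates (Q − Q_b): 0.0, 59.0, 141.0, 258.0, 165.0, 105.0, 0.0 cfs.
ΣQ_DR = 728.0 cfs.
With Δt = 0.5 h = 1800 s, V = ΣQ_DR · Δt = 728.0 × 1800 = 1.31 × 10^6 ft³.

V ≈ 1.31 × 10^6 ft³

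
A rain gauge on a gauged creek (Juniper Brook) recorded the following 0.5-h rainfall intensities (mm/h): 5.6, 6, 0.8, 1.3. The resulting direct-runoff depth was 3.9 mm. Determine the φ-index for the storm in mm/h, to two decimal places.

φ ≈ 1.90 mm/h

Only the 2 blocks with intensity above φ contribute runoff: 5.6, 6 mm/h.
Σ(I−φ)·Δt = d  ⇒  (5.6+6 − 2φ)·0.5 = 3.9
φ = (11.60 − 3.9/0.5) / 2 = 1.90 mm/h.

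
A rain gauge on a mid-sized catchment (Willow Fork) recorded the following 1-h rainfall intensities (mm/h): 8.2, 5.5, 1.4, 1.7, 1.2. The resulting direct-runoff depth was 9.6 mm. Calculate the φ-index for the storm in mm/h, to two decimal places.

φ ≈ 2.05 mm/h

Only the 2 blocks with intensity above φ contribute runoff: 8.2, 5.5 mm/h.
Σ(I−φ)·Δt = d  ⇒  (8.2+5.5 − 2φ)·1 = 9.6
φ = (13.70 − 9.6/1) / 2 = 2.05 mm/h.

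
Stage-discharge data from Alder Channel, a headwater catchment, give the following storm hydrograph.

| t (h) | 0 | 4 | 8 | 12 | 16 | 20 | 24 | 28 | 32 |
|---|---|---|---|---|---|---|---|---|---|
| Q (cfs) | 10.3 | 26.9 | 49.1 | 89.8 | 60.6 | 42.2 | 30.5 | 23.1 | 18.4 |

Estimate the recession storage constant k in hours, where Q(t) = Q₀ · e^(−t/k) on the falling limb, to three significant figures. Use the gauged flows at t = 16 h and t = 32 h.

On the falling limb, Q drops from 60.6 to 18.4 cfs between t = 16 h and t = 32 h (Δt = 16 h).
k = −Δt / ln(Q₂/Q₁) = −16 / ln(18.4/60.6) = 13.4 h.

k ≈ 13.4 h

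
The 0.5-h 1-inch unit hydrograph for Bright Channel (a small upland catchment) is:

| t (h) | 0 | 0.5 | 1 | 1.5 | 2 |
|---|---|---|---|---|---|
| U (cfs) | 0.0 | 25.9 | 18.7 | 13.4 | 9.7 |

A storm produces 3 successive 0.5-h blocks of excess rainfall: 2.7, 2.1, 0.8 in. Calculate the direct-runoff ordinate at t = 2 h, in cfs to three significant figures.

By discrete convolution, Q_j = Σ (P_i / 1 in) · U_{j−i}.
At t = 2 h (j=4): Q = (2.7/1)·9.7 + (2.1/1)·13.4 + (0.8/1)·18.7 = 69.3 cfs.

Q ≈ 69.3 cfs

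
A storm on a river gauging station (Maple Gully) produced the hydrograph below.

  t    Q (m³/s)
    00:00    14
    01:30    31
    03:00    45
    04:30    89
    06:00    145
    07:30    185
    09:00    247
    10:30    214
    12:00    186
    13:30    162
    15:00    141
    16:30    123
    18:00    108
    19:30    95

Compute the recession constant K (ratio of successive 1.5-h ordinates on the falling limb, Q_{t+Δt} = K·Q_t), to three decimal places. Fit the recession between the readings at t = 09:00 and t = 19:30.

Using the recession-limb readings at t = 09:00 and t = 19:30: Q falls from 247 to 95 m³/s over 7 intervals.
K = (Q₂/Q₁)^(1/7) = (95/247)^(1/7) = 0.872.

K ≈ 0.872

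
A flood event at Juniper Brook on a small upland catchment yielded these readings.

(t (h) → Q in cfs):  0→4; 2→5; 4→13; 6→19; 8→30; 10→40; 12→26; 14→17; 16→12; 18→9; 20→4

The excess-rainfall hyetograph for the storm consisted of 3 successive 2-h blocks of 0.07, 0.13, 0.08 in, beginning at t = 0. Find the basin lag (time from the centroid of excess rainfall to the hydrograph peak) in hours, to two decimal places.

t_L ≈ 6.93 h

Centroid of excess rainfall: t_c = Σ P_i·t̄_i / ΣP_i = 3.0714 h (block centres at 1, 3, 5 h).
Hydrograph peak occurs at t = 10 h, so basin lag t_L = 10 − 3.0714 = 6.93 h.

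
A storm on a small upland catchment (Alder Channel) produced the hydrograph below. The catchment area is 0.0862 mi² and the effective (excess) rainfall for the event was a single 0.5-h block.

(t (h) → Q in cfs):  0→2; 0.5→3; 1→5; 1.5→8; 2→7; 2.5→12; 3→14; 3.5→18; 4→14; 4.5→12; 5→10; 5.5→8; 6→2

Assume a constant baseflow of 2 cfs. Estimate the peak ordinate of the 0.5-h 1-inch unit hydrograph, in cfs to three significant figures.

U_p ≈ 20.0 cfs

Direct runoff: 0.0, 1.0, 3.0, 6.0, 5.0, 10.0, 12.0, 16.0, 12.0, 10.0, 8.0, 6.0, 0.0 cfs; ΣQ_DR = 89.00 cfs, peak = 16.0 cfs.
Runoff depth d = ΣQ_DR·Δt / A = 89.00 × 1800 / (0.0862 mi²) = 0.8000 in.
The 1-inch UH is the DRH scaled by (1 in)/d, so U_p = 16.0 × 1/0.8000 = 20.0 cfs.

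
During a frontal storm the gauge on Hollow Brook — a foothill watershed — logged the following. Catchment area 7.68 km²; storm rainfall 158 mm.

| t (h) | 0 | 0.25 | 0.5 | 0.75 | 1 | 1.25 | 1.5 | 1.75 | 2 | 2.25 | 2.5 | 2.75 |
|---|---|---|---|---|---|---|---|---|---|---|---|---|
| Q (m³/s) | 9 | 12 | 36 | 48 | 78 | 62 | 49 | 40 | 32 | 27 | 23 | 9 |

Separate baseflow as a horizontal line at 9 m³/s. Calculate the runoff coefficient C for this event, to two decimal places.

ΣQ_DR = 317.0 m³/s; V = ΣQ_DR·Δt = 2.853 × 10^5 m³.
Runoff depth d = V / A = 37.15 mm.
C = d / P = 37.15 / 158 = 0.24.

C ≈ 0.24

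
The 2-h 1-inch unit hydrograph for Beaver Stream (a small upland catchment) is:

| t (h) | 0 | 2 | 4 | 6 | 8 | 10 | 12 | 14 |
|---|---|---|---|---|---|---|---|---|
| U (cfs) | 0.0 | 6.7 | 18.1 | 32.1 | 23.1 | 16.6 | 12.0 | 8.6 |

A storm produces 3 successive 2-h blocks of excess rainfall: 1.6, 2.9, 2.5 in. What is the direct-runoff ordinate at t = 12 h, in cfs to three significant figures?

Q ≈ 125 cfs

By discrete convolution, Q_j = Σ (P_i / 1 in) · U_{j−i}.
At t = 12 h (j=6): Q = (1.6/1)·12.0 + (2.9/1)·16.6 + (2.5/1)·23.1 = 125 cfs.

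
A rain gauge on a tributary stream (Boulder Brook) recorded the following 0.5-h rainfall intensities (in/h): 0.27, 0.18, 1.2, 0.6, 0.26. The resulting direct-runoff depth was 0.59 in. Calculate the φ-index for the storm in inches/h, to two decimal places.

Only the 2 blocks with intensity above φ contribute runoff: 1.2, 0.6 in/h.
Σ(I−φ)·Δt = d  ⇒  (1.2+0.6 − 2φ)·0.5 = 0.59
φ = (1.800 − 0.59/0.5) / 2 = 0.31 in/h.

φ ≈ 0.31 in/h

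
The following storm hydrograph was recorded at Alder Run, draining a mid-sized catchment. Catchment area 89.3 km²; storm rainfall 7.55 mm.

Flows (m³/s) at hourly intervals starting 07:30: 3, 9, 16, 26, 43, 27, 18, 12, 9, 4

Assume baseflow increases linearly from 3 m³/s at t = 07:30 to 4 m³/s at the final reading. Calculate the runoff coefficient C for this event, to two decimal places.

C ≈ 0.70

ΣQ_DR = 132.0 m³/s; V = ΣQ_DR·Δt = 4.752 × 10^5 m³.
Runoff depth d = V / A = 5.321 mm.
C = d / P = 5.321 / 7.55 = 0.70.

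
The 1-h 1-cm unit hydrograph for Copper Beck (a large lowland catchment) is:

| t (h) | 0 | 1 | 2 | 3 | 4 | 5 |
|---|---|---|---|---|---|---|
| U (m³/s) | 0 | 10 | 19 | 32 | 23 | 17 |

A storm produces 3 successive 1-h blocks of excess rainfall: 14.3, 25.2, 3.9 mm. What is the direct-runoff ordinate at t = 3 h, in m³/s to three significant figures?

By discrete convolution, Q_j = Σ (P_i / 10 mm) · U_{j−i}.
At t = 3 h (j=3): Q = (14.3/10)·32 + (25.2/10)·19 + (3.9/10)·10 = 97.5 m³/s.

Q ≈ 97.5 m³/s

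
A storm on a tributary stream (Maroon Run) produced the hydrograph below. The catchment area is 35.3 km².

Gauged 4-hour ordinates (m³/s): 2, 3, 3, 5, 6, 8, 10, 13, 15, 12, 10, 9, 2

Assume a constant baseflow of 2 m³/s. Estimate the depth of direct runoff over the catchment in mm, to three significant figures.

d ≈ 29.4 mm

Direct runoff: 0.0, 1.0, 1.0, 3.0, 4.0, 6.0, 8.0, 11.0, 13.0, 10.0, 8.0, 7.0, 0.0 m³/s; ΣQ_DR = 72.00 m³/s.
V = ΣQ_DR · Δt = 72.00 × 14400 s = 1.037 × 10^6 m³.
Over A = 35.3 km², depth = V / A = 29.4 mm.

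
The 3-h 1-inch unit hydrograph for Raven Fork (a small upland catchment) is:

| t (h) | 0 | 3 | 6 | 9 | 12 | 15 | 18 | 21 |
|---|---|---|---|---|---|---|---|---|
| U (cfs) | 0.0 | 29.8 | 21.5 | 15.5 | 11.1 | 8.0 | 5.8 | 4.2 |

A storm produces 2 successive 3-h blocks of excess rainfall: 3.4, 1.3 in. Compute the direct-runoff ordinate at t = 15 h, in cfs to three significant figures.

Q ≈ 41.6 cfs

By discrete convolution, Q_j = Σ (P_i / 1 in) · U_{j−i}.
At t = 15 h (j=5): Q = (3.4/1)·8.0 + (1.3/1)·11.1 = 41.6 cfs.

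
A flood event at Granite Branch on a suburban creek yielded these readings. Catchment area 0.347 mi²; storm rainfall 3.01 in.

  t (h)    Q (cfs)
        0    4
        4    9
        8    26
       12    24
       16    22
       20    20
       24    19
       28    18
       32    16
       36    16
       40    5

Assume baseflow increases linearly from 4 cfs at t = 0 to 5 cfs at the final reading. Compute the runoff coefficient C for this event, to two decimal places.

C ≈ 0.77

ΣQ_DR = 129.5 cfs; V = ΣQ_DR·Δt = 1.865 × 10^6 ft³.
Runoff depth d = V / A = 2.313 in.
C = d / P = 2.313 / 3.01 = 0.77.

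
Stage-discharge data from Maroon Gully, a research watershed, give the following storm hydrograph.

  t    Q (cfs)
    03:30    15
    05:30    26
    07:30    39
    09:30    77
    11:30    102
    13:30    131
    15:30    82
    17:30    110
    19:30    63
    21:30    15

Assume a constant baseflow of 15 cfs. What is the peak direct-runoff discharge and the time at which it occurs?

Subtracting baseflow gives direct-runoff ordinates: 0.0, 11.0, 24.0, 62.0, 87.0, 116.0, 67.0, 95.0, 48.0, 0.0 cfs.
The maximum is 116.0 cfs, occurring at the reading for t = 13:30.

Q_p = 116.0 cfs at t = 13:30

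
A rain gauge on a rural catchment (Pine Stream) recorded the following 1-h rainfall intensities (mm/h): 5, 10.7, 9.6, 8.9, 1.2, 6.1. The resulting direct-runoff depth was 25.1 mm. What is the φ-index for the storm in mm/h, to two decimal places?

Only the 5 blocks with intensity above φ contribute runoff: 5, 10.7, 9.6, 8.9, 6.1 mm/h.
Σ(I−φ)·Δt = d  ⇒  (5+10.7+9.6+8.9+6.1 − 5φ)·1 = 25.1
φ = (40.30 − 25.1/1) / 5 = 3.04 mm/h.

φ ≈ 3.04 mm/h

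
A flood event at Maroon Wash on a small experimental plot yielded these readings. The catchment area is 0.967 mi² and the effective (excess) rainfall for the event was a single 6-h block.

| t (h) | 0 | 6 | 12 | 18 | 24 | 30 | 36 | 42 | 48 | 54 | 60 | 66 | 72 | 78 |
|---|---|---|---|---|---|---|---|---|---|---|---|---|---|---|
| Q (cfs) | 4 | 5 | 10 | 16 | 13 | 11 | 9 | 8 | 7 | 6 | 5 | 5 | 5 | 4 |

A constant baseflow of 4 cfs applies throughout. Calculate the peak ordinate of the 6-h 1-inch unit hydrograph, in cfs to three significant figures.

U_p ≈ 24.0 cfs

Direct runoff: 0.0, 1.0, 6.0, 12.0, 9.0, 7.0, 5.0, 4.0, 3.0, 2.0, 1.0, 1.0, 1.0, 0.0 cfs; ΣQ_DR = 52.00 cfs, peak = 12.0 cfs.
Runoff depth d = ΣQ_DR·Δt / A = 52.00 × 21600 / (0.967 mi²) = 0.5000 in.
The 1-inch UH is the DRH scaled by (1 in)/d, so U_p = 12.0 × 1/0.5000 = 24.0 cfs.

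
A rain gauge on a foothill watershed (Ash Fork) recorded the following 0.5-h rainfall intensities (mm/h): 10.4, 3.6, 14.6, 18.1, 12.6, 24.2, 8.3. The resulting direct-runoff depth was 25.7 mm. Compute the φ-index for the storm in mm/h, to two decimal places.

φ ≈ 6.13 mm/h

Only the 6 blocks with intensity above φ contribute runoff: 10.4, 14.6, 18.1, 12.6, 24.2, 8.3 mm/h.
Σ(I−φ)·Δt = d  ⇒  (10.4+14.6+18.1+12.6+24.2+8.3 − 6φ)·0.5 = 25.7
φ = (88.20 − 25.7/0.5) / 6 = 6.13 mm/h.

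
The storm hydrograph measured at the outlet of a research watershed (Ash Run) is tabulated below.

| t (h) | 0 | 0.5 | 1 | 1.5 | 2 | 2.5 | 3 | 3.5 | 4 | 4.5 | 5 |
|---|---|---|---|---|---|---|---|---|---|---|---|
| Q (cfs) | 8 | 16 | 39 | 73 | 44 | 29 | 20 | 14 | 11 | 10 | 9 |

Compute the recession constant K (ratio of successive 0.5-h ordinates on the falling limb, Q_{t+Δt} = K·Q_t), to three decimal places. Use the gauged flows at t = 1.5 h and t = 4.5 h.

Using the recession-limb readings at t = 1.5 h and t = 4.5 h: Q falls from 73 to 10 cfs over 6 intervals.
K = (Q₂/Q₁)^(1/6) = (10/73)^(1/6) = 0.718.

K ≈ 0.718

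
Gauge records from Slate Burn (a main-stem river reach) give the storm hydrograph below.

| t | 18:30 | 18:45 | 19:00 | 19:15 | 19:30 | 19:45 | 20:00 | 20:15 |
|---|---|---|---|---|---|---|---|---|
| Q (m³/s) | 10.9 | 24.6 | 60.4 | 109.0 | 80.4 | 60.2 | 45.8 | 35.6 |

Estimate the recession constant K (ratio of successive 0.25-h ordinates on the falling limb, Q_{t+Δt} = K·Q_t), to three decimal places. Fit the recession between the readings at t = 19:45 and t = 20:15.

Using the recession-limb readings at t = 19:45 and t = 20:15: Q falls from 60.2 to 35.6 m³/s over 2 intervals.
K = (Q₂/Q₁)^(1/2) = (35.6/60.2)^(1/2) = 0.769.

K ≈ 0.769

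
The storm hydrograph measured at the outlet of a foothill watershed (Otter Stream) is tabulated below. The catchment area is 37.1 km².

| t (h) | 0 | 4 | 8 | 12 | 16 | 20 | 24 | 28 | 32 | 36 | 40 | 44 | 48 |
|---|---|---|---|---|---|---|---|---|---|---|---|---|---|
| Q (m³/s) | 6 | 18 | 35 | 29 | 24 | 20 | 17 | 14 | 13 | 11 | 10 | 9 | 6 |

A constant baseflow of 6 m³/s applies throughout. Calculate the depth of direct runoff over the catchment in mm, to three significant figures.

d ≈ 52.0 mm

Direct runoff: 0.0, 12.0, 29.0, 23.0, 18.0, 14.0, 11.0, 8.0, 7.0, 5.0, 4.0, 3.0, 0.0 m³/s; ΣQ_DR = 134.0 m³/s.
V = ΣQ_DR · Δt = 134.0 × 14400 s = 1.930 × 10^6 m³.
Over A = 37.1 km², depth = V / A = 52.0 mm.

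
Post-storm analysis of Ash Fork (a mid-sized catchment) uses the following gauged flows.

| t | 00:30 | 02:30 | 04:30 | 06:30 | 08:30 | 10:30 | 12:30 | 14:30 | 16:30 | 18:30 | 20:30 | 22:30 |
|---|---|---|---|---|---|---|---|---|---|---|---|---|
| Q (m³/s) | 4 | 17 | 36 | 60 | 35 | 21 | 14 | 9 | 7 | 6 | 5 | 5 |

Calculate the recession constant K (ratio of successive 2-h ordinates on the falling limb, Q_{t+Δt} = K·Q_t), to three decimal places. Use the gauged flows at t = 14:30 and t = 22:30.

K ≈ 0.863

Using the recession-limb readings at t = 14:30 and t = 22:30: Q falls from 9 to 5 m³/s over 4 intervals.
K = (Q₂/Q₁)^(1/4) = (5/9)^(1/4) = 0.863.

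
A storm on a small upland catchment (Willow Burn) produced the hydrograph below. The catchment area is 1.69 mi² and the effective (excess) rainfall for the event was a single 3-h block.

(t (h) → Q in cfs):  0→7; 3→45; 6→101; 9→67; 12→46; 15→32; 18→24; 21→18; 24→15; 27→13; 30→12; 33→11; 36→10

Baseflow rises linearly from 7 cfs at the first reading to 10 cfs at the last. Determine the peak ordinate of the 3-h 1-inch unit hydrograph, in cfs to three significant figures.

U_p ≈ 117 cfs

Direct runoff: 0.00, 37.75, 93.50, 59.25, 38.00, 23.75, 15.50, 9.25, 6.00, 3.75, 2.50, 1.25, 0.00 cfs; ΣQ_DR = 290.5 cfs, peak = 93.50 cfs.
Runoff depth d = ΣQ_DR·Δt / A = 290.5 × 10800 / (1.69 mi²) = 0.7991 in.
The 1-inch UH is the DRH scaled by (1 in)/d, so U_p = 93.50 × 1/0.7991 = 117 cfs.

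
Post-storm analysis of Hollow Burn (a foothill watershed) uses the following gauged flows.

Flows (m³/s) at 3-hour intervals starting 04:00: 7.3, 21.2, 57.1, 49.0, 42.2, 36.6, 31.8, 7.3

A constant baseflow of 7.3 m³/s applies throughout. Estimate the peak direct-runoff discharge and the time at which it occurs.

Subtracting baseflow gives direct-runoff ordinates: 0.0, 13.9, 49.8, 41.7, 34.9, 29.3, 24.5, 0.0 m³/s.
The maximum is 49.8 m³/s, occurring at the reading for t = 10:00.

Q_p = 49.8 m³/s at t = 10:00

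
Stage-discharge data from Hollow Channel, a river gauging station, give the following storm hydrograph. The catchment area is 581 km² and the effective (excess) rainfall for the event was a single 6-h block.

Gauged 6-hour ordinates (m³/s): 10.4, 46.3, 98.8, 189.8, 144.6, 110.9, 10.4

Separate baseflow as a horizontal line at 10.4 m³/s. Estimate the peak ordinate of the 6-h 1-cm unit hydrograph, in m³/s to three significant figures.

U_p ≈ 89.6 m³/s

Direct runoff: 0.0, 35.9, 88.4, 179.4, 134.2, 100.5, 0.0 m³/s; ΣQ_DR = 538.4 m³/s, peak = 179.4 m³/s.
Runoff depth d = ΣQ_DR·Δt / A = 538.4 × 21600 / (581 km²) = 20.02 mm.
The 1-cm UH is the DRH scaled by (10 mm)/d, so U_p = 179.4 × 10/20.02 = 89.6 m³/s.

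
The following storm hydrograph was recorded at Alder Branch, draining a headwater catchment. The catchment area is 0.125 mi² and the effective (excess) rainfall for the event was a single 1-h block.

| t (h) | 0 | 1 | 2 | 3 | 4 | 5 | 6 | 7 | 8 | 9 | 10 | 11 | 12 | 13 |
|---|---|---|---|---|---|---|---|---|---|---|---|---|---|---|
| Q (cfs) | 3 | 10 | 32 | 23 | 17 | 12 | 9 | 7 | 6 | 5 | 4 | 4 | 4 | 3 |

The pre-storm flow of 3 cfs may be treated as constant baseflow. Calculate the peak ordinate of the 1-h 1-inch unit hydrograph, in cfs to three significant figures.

Direct runoff: 0.0, 7.0, 29.0, 20.0, 14.0, 9.0, 6.0, 4.0, 3.0, 2.0, 1.0, 1.0, 1.0, 0.0 cfs; ΣQ_DR = 97.00 cfs, peak = 29.0 cfs.
Runoff depth d = ΣQ_DR·Δt / A = 97.00 × 3600 / (0.125 mi²) = 1.202 in.
The 1-inch UH is the DRH scaled by (1 in)/d, so U_p = 29.0 × 1/1.202 = 24.1 cfs.

U_p ≈ 24.1 cfs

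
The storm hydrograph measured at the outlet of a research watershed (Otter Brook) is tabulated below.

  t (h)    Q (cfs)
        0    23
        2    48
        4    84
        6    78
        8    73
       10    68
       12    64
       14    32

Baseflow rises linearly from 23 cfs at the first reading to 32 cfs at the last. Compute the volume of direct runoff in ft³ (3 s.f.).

V ≈ 1.80 × 10^6 ft³

Direct-runoff ordinates (Q − Q_b): 0.00, 23.71, 58.43, 51.14, 44.86, 38.57, 33.29, 0.00 cfs.
ΣQ_DR = 250.0 cfs.
With Δt = 2 h = 7200 s, V = ΣQ_DR · Δt = 250.0 × 7200 = 1.80 × 10^6 ft³.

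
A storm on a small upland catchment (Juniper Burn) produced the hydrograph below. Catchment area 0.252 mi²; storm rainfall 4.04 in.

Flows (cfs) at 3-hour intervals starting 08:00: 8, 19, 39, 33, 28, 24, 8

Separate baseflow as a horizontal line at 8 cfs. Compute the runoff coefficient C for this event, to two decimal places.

C ≈ 0.47

ΣQ_DR = 103.0 cfs; V = ΣQ_DR·Δt = 1.112 × 10^6 ft³.
Runoff depth d = V / A = 1.900 in.
C = d / P = 1.900 / 4.04 = 0.47.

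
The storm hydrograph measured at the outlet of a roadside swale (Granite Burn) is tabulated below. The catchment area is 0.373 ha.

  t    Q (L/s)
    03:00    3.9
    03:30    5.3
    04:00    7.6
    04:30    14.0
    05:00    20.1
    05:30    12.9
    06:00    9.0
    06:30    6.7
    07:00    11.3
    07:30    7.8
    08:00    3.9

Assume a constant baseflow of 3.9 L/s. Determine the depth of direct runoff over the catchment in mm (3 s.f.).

Direct runoff: 0.0, 1.4, 3.7, 10.1, 16.2, 9.0, 5.1, 2.8, 7.4, 3.9, 0.0 L/s; ΣQ_DR = 59.60 L/s.
V = ΣQ_DR · Δt = 59.60 × 1800 s = 1.073 × 10^5 L.
Over A = 0.373 ha, depth = V / A = 28.8 mm.

d ≈ 28.8 mm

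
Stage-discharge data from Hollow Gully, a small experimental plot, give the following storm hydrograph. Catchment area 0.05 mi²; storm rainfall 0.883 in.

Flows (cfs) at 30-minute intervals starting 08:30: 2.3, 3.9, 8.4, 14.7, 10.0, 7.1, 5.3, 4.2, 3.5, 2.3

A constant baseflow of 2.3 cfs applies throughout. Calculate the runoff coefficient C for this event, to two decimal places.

C ≈ 0.68

ΣQ_DR = 38.70 cfs; V = ΣQ_DR·Δt = 69660 ft³.
Runoff depth d = V / A = 0.5997 in.
C = d / P = 0.5997 / 0.883 = 0.68.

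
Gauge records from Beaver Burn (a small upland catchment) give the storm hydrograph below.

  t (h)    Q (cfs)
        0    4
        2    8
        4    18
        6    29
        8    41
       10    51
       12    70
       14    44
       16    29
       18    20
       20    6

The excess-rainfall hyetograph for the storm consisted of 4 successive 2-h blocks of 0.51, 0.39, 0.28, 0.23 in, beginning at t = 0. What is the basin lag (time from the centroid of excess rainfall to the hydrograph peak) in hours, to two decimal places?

Centroid of excess rainfall: t_c = Σ P_i·t̄_i / ΣP_i = 3.3262 h (block centres at 1, 3, 5, 7 h).
Hydrograph peak occurs at t = 12 h, so basin lag t_L = 12 − 3.3262 = 8.67 h.

t_L ≈ 8.67 h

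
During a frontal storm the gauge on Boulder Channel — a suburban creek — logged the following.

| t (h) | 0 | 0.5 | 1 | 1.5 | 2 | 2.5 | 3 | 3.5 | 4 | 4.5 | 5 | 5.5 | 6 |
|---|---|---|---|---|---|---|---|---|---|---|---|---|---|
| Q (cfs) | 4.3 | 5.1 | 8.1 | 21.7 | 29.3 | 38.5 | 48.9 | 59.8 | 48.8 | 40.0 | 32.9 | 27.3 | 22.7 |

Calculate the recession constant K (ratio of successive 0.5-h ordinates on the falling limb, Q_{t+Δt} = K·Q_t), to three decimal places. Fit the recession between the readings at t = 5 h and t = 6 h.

Using the recession-limb readings at t = 5 h and t = 6 h: Q falls from 32.9 to 22.7 cfs over 2 intervals.
K = (Q₂/Q₁)^(1/2) = (22.7/32.9)^(1/2) = 0.831.

K ≈ 0.831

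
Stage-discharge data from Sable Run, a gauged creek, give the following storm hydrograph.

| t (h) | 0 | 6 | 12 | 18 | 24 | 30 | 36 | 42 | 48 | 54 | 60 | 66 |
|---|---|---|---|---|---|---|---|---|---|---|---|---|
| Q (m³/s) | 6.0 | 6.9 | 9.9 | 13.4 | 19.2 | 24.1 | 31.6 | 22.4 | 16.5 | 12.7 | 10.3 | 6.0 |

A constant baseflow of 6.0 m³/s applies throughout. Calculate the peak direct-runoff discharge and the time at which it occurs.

Q_p = 25.6 m³/s at t = 36 h

Subtracting baseflow gives direct-runoff ordinates: 0.0, 0.9, 3.9, 7.4, 13.2, 18.1, 25.6, 16.4, 10.5, 6.7, 4.3, 0.0 m³/s.
The maximum is 25.6 m³/s, occurring at the reading for t = 36 h.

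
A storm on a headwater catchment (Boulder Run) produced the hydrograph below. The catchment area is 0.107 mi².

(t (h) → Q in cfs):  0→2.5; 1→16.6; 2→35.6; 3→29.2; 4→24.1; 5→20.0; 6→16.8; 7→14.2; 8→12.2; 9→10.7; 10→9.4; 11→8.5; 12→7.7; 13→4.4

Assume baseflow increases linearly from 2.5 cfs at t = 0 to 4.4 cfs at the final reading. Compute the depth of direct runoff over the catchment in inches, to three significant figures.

d ≈ 2.37 in

Direct runoff: 0.00, 13.95, 32.81, 26.26, 21.02, 16.77, 13.42, 10.68, 8.53, 6.88, 5.44, 4.39, 3.45, 0.00 cfs; ΣQ_DR = 163.6 cfs.
V = ΣQ_DR · Δt = 163.6 × 3600 s = 5.890 × 10^5 ft³.
Over A = 0.107 mi², depth = V / A = 2.37 in.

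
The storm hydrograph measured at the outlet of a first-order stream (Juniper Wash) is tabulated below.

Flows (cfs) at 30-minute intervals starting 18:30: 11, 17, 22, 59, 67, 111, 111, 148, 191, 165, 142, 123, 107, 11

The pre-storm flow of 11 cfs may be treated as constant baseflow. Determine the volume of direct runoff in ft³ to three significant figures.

Direct-runoff ordinates (Q − Q_b): 0.0, 6.0, 11.0, 48.0, 56.0, 100.0, 100.0, 137.0, 180.0, 154.0, 131.0, 112.0, 96.0, 0.0 cfs.
ΣQ_DR = 1131 cfs.
With Δt = 0.5 h = 1800 s, V = ΣQ_DR · Δt = 1131 × 1800 = 2.04 × 10^6 ft³.

V ≈ 2.04 × 10^6 ft³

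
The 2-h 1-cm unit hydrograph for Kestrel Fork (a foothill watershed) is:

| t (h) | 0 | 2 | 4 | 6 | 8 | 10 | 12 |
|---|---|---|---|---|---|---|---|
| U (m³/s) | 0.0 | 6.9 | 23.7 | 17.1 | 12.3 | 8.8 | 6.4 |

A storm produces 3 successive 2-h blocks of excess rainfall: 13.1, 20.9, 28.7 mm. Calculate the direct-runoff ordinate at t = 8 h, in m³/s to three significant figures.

Q ≈ 120 m³/s

By discrete convolution, Q_j = Σ (P_i / 10 mm) · U_{j−i}.
At t = 8 h (j=4): Q = (13.1/10)·12.3 + (20.9/10)·17.1 + (28.7/10)·23.7 = 120 m³/s.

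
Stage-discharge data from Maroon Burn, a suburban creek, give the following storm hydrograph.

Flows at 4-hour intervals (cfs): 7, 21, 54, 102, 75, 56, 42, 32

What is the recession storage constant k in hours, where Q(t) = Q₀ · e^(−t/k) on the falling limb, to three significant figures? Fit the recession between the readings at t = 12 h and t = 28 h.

k ≈ 13.8 h

On the falling limb, Q drops from 102 to 32 cfs between t = 12 h and t = 28 h (Δt = 16 h).
k = −Δt / ln(Q₂/Q₁) = −16 / ln(32/102) = 13.8 h.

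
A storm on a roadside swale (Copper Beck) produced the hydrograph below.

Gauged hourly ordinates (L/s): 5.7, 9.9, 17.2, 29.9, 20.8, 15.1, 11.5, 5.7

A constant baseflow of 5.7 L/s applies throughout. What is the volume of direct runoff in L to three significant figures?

V ≈ 2.53 × 10^5 L

Direct-runoff ordinates (Q − Q_b): 0.0, 4.2, 11.5, 24.2, 15.1, 9.4, 5.8, 0.0 L/s.
ΣQ_DR = 70.20 L/s.
With Δt = 1 h = 3600 s, V = ΣQ_DR · Δt = 70.20 × 3600 = 2.53 × 10^5 L.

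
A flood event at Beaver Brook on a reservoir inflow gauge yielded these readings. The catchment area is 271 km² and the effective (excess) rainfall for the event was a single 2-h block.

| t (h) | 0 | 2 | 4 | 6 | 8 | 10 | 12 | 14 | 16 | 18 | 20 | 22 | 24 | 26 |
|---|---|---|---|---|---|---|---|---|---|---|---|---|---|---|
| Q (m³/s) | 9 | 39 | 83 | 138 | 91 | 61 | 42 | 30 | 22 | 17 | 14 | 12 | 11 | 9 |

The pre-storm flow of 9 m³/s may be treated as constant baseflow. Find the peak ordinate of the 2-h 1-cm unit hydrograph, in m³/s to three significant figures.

Direct runoff: 0.0, 30.0, 74.0, 129.0, 82.0, 52.0, 33.0, 21.0, 13.0, 8.0, 5.0, 3.0, 2.0, 0.0 m³/s; ΣQ_DR = 452.0 m³/s, peak = 129.0 m³/s.
Runoff depth d = ΣQ_DR·Δt / A = 452.0 × 7200 / (271 km²) = 12.01 mm.
The 1-cm UH is the DRH scaled by (10 mm)/d, so U_p = 129.0 × 10/12.01 = 107 m³/s.

U_p ≈ 107 m³/s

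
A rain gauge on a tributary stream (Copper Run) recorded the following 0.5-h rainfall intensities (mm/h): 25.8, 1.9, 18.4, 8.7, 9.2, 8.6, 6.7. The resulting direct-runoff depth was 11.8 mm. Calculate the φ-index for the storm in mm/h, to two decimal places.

Only the 2 blocks with intensity above φ contribute runoff: 25.8, 18.4 mm/h.
Σ(I−φ)·Δt = d  ⇒  (25.8+18.4 − 2φ)·0.5 = 11.8
φ = (44.20 − 11.8/0.5) / 2 = 10.30 mm/h.

φ ≈ 10.30 mm/h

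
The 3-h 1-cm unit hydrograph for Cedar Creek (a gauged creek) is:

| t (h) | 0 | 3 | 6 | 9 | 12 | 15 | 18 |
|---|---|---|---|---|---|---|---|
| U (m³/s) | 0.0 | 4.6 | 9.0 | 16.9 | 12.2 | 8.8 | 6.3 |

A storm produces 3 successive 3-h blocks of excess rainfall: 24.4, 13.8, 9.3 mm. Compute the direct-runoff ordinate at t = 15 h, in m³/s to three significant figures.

Q ≈ 54.0 m³/s

By discrete convolution, Q_j = Σ (P_i / 10 mm) · U_{j−i}.
At t = 15 h (j=5): Q = (24.4/10)·8.8 + (13.8/10)·12.2 + (9.3/10)·16.9 = 54.0 m³/s.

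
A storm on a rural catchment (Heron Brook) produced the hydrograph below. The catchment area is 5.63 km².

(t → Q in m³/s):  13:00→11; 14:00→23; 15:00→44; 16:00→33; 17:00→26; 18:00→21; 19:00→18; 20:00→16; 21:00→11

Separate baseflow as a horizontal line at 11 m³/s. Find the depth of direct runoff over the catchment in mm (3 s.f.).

Direct runoff: 0.0, 12.0, 33.0, 22.0, 15.0, 10.0, 7.0, 5.0, 0.0 m³/s; ΣQ_DR = 104.0 m³/s.
V = ΣQ_DR · Δt = 104.0 × 3600 s = 3.744 × 10^5 m³.
Over A = 5.63 km², depth = V / A = 66.5 mm.

d ≈ 66.5 mm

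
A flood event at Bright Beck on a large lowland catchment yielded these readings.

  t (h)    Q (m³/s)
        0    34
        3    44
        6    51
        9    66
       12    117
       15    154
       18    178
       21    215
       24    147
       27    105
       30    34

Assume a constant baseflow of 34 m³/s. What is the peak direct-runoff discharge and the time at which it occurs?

Q_p = 181.0 m³/s at t = 21 h

Subtracting baseflow gives direct-runoff ordinates: 0.0, 10.0, 17.0, 32.0, 83.0, 120.0, 144.0, 181.0, 113.0, 71.0, 0.0 m³/s.
The maximum is 181.0 m³/s, occurring at the reading for t = 21 h.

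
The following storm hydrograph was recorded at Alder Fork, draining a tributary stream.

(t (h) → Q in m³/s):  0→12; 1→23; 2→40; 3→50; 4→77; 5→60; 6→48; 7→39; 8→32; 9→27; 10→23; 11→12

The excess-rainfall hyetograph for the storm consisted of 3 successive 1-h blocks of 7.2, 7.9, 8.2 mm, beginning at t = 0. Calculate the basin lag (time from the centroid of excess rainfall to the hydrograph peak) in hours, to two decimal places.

t_L ≈ 2.46 h

Centroid of excess rainfall: t_c = Σ P_i·t̄_i / ΣP_i = 1.5429 h (block centres at 0.5, 1.5, 2.5 h).
Hydrograph peak occurs at t = 4 h, so basin lag t_L = 4 − 1.5429 = 2.46 h.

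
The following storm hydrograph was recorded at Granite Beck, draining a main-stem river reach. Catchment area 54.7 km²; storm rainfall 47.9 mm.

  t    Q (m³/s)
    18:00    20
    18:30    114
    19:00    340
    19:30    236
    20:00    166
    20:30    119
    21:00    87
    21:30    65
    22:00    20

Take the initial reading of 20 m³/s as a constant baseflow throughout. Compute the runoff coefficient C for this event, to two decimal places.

ΣQ_DR = 987.0 m³/s; V = ΣQ_DR·Δt = 1.777 × 10^6 m³.
Runoff depth d = V / A = 32.48 mm.
C = d / P = 32.48 / 47.9 = 0.68.

C ≈ 0.68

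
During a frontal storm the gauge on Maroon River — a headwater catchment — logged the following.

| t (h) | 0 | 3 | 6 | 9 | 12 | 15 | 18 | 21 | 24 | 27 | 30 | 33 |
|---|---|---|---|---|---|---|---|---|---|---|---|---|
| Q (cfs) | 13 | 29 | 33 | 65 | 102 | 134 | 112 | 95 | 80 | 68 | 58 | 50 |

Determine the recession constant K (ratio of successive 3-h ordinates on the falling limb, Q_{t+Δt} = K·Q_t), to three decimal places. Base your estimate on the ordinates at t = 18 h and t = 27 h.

Using the recession-limb readings at t = 18 h and t = 27 h: Q falls from 112 to 68 cfs over 3 intervals.
K = (Q₂/Q₁)^(1/3) = (68/112)^(1/3) = 0.847.

K ≈ 0.847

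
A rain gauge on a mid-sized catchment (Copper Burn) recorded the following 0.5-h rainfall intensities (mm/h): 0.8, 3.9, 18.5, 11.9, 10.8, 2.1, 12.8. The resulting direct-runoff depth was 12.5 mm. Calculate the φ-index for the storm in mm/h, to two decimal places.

Only the 4 blocks with intensity above φ contribute runoff: 18.5, 11.9, 10.8, 12.8 mm/h.
Σ(I−φ)·Δt = d  ⇒  (18.5+11.9+10.8+12.8 − 4φ)·0.5 = 12.5
φ = (54.00 − 12.5/0.5) / 4 = 7.25 mm/h.

φ ≈ 7.25 mm/h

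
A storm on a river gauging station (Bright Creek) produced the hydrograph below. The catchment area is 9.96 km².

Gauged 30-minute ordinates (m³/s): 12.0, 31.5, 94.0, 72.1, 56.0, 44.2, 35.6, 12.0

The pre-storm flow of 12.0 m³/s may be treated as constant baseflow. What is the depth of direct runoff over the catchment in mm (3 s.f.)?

d ≈ 47.2 mm

Direct runoff: 0.0, 19.5, 82.0, 60.1, 44.0, 32.2, 23.6, 0.0 m³/s; ΣQ_DR = 261.4 m³/s.
V = ΣQ_DR · Δt = 261.4 × 1800 s = 4.705 × 10^5 m³.
Over A = 9.96 km², depth = V / A = 47.2 mm.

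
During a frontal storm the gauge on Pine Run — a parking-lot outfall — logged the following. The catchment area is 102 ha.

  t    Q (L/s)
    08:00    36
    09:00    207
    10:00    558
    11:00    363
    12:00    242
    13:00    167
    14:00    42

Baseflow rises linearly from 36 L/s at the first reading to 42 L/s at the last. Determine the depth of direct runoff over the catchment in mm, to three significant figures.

d ≈ 4.74 mm

Direct runoff: 0.00, 170.00, 520.00, 324.00, 202.00, 126.00, 0.00 L/s; ΣQ_DR = 1342 L/s.
V = ΣQ_DR · Δt = 1342 × 3600 s = 4.831 × 10^6 L.
Over A = 102 ha, depth = V / A = 4.74 mm.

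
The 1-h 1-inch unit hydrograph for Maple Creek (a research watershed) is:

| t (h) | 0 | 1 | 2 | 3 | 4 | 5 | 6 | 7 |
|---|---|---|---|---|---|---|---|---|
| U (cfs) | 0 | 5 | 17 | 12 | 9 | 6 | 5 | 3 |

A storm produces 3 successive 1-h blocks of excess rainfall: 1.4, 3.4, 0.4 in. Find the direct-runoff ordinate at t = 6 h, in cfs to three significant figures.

Q ≈ 31.0 cfs

By discrete convolution, Q_j = Σ (P_i / 1 in) · U_{j−i}.
At t = 6 h (j=6): Q = (1.4/1)·5 + (3.4/1)·6 + (0.4/1)·9 = 31.0 cfs.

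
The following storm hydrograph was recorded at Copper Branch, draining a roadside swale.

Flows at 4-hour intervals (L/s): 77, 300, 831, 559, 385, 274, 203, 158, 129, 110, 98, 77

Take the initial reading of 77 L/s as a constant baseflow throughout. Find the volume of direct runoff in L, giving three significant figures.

V ≈ 3.28 × 10^7 L

Direct-runoff ordinates (Q − Q_b): 0.0, 223.0, 754.0, 482.0, 308.0, 197.0, 126.0, 81.0, 52.0, 33.0, 21.0, 0.0 L/s.
ΣQ_DR = 2277 L/s.
With Δt = 4 h = 14400 s, V = ΣQ_DR · Δt = 2277 × 14400 = 3.28 × 10^7 L.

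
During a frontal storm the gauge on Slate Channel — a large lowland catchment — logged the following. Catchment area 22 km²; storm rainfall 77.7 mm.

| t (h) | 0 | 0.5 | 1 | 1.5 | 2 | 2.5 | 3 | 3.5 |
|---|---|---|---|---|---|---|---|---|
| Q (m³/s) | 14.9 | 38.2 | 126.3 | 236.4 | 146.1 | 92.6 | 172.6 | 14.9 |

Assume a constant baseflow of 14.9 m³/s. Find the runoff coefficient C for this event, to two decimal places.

C ≈ 0.76

ΣQ_DR = 722.8 m³/s; V = ΣQ_DR·Δt = 1.301 × 10^6 m³.
Runoff depth d = V / A = 59.14 mm.
C = d / P = 59.14 / 77.7 = 0.76.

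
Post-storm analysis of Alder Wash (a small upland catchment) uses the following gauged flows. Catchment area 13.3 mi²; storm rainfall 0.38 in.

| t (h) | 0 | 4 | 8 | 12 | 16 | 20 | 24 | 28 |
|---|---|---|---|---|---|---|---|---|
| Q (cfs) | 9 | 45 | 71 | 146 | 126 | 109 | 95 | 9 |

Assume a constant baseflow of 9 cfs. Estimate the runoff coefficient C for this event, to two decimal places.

ΣQ_DR = 538.0 cfs; V = ΣQ_DR·Δt = 7.747 × 10^6 ft³.
Runoff depth d = V / A = 0.2507 in.
C = d / P = 0.2507 / 0.38 = 0.66.

C ≈ 0.66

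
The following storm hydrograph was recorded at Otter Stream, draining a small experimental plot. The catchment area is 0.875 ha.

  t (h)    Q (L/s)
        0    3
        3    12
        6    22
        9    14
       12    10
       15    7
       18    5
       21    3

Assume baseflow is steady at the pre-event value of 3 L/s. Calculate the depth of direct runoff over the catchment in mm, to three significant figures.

d ≈ 64.2 mm

Direct runoff: 0.0, 9.0, 19.0, 11.0, 7.0, 4.0, 2.0, 0.0 L/s; ΣQ_DR = 52.00 L/s.
V = ΣQ_DR · Δt = 52.00 × 10800 s = 5.616 × 10^5 L.
Over A = 0.875 ha, depth = V / A = 64.2 mm.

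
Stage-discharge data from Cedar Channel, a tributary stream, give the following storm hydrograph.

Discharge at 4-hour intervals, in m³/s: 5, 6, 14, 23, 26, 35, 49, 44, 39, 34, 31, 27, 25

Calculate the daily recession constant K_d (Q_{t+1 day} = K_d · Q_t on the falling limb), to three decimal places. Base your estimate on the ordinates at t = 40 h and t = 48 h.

K_d ≈ 0.524

Between t = 40 h and t = 48 h the flow falls from 31 to 25 m³/s over 2×4 h = 8 h.
Per-interval ratio K = (25/31)^(1/2) = 0.8980; K_d = K^(24/4) = 0.524.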